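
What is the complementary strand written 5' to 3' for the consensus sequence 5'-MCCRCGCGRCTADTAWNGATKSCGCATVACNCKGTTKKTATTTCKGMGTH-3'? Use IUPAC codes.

Standard pairs A↔T, G↔C; ambiguity codes pair R↔Y, M↔K, W↔W, S↔S, D↔H, V↔B, N↔N. Complement (KGGYGCGCYGATHATWNCTAMSGCGTABTGNGMCAAMMATAAAGMCKCAD), then reverse for 5'→3'.

5'-DACKCMGAAATAMMAACMGNGTBATGCGSMATCNWTAHTAGYCGCGYGGK-3'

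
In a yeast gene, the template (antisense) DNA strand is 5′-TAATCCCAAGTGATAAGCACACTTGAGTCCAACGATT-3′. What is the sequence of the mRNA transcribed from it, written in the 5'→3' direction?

5'-AAUCGUUGGACUCAAGUGUGCUUAUCACUUGGGAUUA-3'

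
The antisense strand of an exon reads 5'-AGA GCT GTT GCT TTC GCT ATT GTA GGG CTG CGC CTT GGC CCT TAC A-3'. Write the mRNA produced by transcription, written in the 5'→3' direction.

RNA polymerase reads the template 3'→5' and synthesizes mRNA 5'→3' by base-pairing (A→U, T→A, G↔C). The complement of the template is TCTCGACAACGAAAGCGATAACATCCCGACGCGGAACCGGGAATGT; antiparallel, so 5'→3' the coding strand is TGTAAGGGCCAAGGCGCAGCCCTACAATAGCGAAAGCAACAGCTCT. Replace T with U for the mRNA.

5′-UGUAAGGGCCAAGGCGCAGCCCUACAAUAGCGAAAGCAACAGCUCU-3′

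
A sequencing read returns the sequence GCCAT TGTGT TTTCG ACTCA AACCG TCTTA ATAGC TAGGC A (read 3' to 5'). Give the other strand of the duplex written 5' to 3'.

The strand is given 3'→5', so its complement runs 5'→3' in the same left-to-right order: pair each base A↔T, G↔C.

5'-CGGTAACACAAAAGCTGAGTTTGGCAGAATTATCGATCCGT-3'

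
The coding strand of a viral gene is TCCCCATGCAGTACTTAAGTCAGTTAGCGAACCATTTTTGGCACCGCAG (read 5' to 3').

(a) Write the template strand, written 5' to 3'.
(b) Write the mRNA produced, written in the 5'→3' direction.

(a) The template strand is the reverse complement of the coding strand: complement AGGGGTACGTCATGAATTCAGTCAATCGCTTGGTAAAAACCGTGGCGTC, then reverse.
(b) mRNA matches the coding strand with T→U.

(a) 5′-CTGCGGTGCCAAAAATGGTTCGCTAACTGACTTAAGTACTGCATGGGGA-3′
(b) 5'-UCCCCAUGCAGUACUUAAGUCAGUUAGCGAACCAUUUUUGGCACCGCAG-3'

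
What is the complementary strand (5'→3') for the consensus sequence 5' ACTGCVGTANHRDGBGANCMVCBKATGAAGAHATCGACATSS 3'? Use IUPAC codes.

Standard pairs A↔T, G↔C; ambiguity codes pair R↔Y, M↔K, S↔S, B↔V, D↔H, N↔N. Complement (TGACGBCATNDYHCVCTNGKBGVMTACTTCTDTAGCTGTASS), then reverse for 5'→3'.

5'-SSATGTCGATDTCTTCATMVGBKGNTCVCHYDNTACBGCAGT-3'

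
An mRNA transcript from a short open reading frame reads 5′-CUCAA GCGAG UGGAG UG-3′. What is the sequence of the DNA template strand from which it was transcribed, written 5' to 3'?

5'-CACTCCACTCGCTTGAG-3'

Replace U with T to get the coding DNA strand: CTCAAGCGAGTGGAGTG. The template strand is its reverse complement (complement GAGTTCGCTCACCTCAC, then reverse).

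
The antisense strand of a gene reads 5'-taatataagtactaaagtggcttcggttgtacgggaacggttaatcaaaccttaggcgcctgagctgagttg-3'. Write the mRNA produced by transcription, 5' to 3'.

RNA polymerase reads the template 3'→5' and synthesizes mRNA 5'→3' by base-pairing (A→U, T→A, G↔C). The complement of the template is ATTATATTCATGATTTCACCGAAGCCAACATGCCCTTGCCAATTAGTTTGGAATCCGCGGACTCGACTCAAC; antiparallel, so 5'→3' the coding strand is CAACTCAGCTCAGGCGCCTAAGGTTTGATTAACCGTTCCCGTACAACCGAAGCCACTTTAGTACTTATATTA. Replace T with U for the mRNA.

5′-CAACUCAGCUCAGGCGCCUAAGGUUUGAUUAACCGUUCCCGUACAACCGAAGCCACUUUAGUACUUAUAUUA-3′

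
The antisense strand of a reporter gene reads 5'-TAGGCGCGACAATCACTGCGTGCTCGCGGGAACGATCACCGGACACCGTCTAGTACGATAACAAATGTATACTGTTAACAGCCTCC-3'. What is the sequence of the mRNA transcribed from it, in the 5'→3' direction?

RNA polymerase reads the template 3'→5' and synthesizes mRNA 5'→3' by base-pairing (A→U, T→A, G↔C). The complement of the template is ATCCGCGCTGTTAGTGACGCACGAGCGCCCTTGCTAGTGGCCTGTGGCAGATCATGCTATTGTTTACATATGACAATTGTCGGAGG; antiparallel, so 5'→3' the coding strand is GGAGGCTGTTAACAGTATACATTTGTTATCGTACTAGACGGTGTCCGGTGATCGTTCCCGCGAGCACGCAGTGATTGTCGCGCCTA. Replace T with U for the mRNA.

5'-GGAGGCUGUUAACAGUAUACAUUUGUUAUCGUACUAGACGGUGUCCGGUGAUCGUUCCCGCGAGCACGCAGUGAUUGUCGCGCCUA-3'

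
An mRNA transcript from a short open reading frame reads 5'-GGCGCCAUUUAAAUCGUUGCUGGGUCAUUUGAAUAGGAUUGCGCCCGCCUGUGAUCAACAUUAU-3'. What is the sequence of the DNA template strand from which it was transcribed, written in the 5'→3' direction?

5'-ATAATGTTGATCACAGGCGGGCGCAATCCTATTCAAATGACCCAGCAACGATTTAAATGGCGCC-3'

Replace U with T to get the coding DNA strand: GGCGCCATTTAAATCGTTGCTGGGTCATTTGAATAGGATTGCGCCCGCCTGTGATCAACATTAT. The template strand is its reverse complement (complement CCGCGGTAAATTTAGCAACGACCCAGTAAACTTATCCTAACGCGGGCGGACACTAGTTGTAATA, then reverse).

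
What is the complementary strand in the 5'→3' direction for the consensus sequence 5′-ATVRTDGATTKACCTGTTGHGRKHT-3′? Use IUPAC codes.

Standard pairs A↔T, G↔C; ambiguity codes pair R↔Y, K↔M, D↔H, V↔B. Complement (TABYAHCTAAMTGGACAACDCYMDA), then reverse for 5'→3'.

5'-ADMYCDCAACAGGTMAATCHAYBAT-3'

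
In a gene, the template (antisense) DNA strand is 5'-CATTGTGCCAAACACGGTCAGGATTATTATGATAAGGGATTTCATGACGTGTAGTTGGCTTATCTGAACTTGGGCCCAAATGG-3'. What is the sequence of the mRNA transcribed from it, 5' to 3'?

RNA polymerase reads the template 3'→5' and synthesizes mRNA 5'→3' by base-pairing (A→U, T→A, G↔C). The complement of the template is GTAACACGGTTTGTGCCAGTCCTAATAATACTATTCCCTAAAGTACTGCACATCAACCGAATAGACTTGAACCCGGGTTTACC; antiparallel, so 5'→3' the coding strand is CCATTTGGGCCCAAGTTCAGATAAGCCAACTACACGTCATGAAATCCCTTATCATAATAATCCTGACCGTGTTTGGCACAATG. Replace T with U for the mRNA.

5'-CCAUUUGGGCCCAAGUUCAGAUAAGCCAACUACACGUCAUGAAAUCCCUUAUCAUAAUAAUCCUGACCGUGUUUGGCACAAUG-3'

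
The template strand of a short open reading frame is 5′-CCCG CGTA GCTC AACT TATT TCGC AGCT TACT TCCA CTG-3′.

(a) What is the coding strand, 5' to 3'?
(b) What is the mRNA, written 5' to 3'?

(a) 5'-CAGTGGAAGTAAGCTGCGAAATAAGTTGAGCTACGCGGG-3'
(b) 5'-CAGUGGAAGUAAGCUGCGAAAUAAGUUGAGCUACGCGGG-3'

(a) The coding strand is the reverse complement of the template: complement GGGCGCATCGAGTTGAATAAAGCGTCGAATGAAGGTGAC, then reverse.
(b) mRNA has the coding-strand sequence with T→U.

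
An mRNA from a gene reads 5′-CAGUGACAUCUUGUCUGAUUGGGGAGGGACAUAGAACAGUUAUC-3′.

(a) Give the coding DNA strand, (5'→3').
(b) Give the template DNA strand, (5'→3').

(a) The coding strand matches the mRNA with U→T.
(b) The template strand is the reverse complement of the coding strand.

(a) 5'-CAGTGACATCTTGTCTGATTGGGGAGGGACATAGAACAGTTATC-3'
(b) 5′-GATAACTGTTCTATGTCCCTCCCCAATCAGACAAGATGTCACTG-3′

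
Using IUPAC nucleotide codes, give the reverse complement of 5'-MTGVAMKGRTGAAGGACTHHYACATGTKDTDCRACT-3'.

Standard pairs A↔T, G↔C; ambiguity codes pair R↔Y, M↔K, D↔H, V↔B. Complement (KACBTKMCYACTTCCTGADDRTGTACAMHAHGYTGA), then reverse for 5'→3'.

5'-AGTYGHAHMACATGTRDDAGTCCTTCAYCMKTBCAK-3'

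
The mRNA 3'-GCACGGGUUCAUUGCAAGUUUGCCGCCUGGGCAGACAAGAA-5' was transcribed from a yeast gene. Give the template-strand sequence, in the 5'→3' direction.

Written 5'→3' the mRNA is AAGAACAGACGGGUCCGCCGUUUGAACGUUACUUGGGCACG, so the coding DNA strand is AAGAACAGACGGGTCCGCCGTTTGAACGTTACTTGGGCACG. The template is its reverse complement.

5′-CGTGCCCAAGTAACGTTCAAACGGCGGACCCGTCTGTTCTT-3′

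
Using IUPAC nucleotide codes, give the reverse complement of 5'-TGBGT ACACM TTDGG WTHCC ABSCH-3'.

Standard pairs A↔T, G↔C; ambiguity codes pair M↔K, W↔W, S↔S, B↔V, D↔H. Complement (ACVCATGTGKAAHCCWADGGTVSGD), then reverse for 5'→3'.

5'-DGSVTGGDAWCCHAAKGTGTACVCA-3'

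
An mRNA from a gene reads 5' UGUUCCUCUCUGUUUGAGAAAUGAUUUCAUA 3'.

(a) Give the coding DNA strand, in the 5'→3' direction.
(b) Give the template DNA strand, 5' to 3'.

(a) 5'-TGTTCCTCTCTGTTTGAGAAATGATTTCATA-3'
(b) 5'-TATGAAATCATTTCTCAAACAGAGAGGAACA-3'

(a) The coding strand matches the mRNA with U→T.
(b) The template strand is the reverse complement of the coding strand.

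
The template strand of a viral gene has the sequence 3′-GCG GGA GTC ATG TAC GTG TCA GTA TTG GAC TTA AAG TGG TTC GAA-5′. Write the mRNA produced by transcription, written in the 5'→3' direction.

5′-CGCCCUCAGUACAUGCACAGUCAUAACCUGAAUUUCACCAAGCUU-3′

Reading the template 3'→5' as shown, RNA polymerase pairs each base (A→U, T→A, G↔C) to build mRNA 5'→3' directly.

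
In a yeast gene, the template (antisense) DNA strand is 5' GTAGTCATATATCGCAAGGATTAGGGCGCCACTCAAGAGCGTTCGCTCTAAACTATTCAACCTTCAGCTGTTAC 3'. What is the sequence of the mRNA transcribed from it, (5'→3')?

5′-GUAACAGCUGAAGGUUGAAUAGUUUAGAGCGAACGCUCUUGAGUGGCGCCCUAAUCCUUGCGAUAUAUGACUAC-3′

RNA polymerase reads the template 3'→5' and synthesizes mRNA 5'→3' by base-pairing (A→U, T→A, G↔C). The complement of the template is CATCAGTATATAGCGTTCCTAATCCCGCGGTGAGTTCTCGCAAGCGAGATTTGATAAGTTGGAAGTCGACAATG; antiparallel, so 5'→3' the coding strand is GTAACAGCTGAAGGTTGAATAGTTTAGAGCGAACGCTCTTGAGTGGCGCCCTAATCCTTGCGATATATGACTAC. Replace T with U for the mRNA.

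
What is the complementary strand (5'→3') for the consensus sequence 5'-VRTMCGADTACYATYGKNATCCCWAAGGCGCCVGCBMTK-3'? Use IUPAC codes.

Standard pairs A↔T, G↔C; ambiguity codes pair R↔Y, M↔K, W↔W, B↔V, D↔H, N↔N. Complement (BYAKGCTHATGRTARCMNTAGGGWTTCCGCGGBCGVKAM), then reverse for 5'→3'.

5'-MAKVGCBGGCGCCTTWGGGATNMCRATRGTAHTCGKAYB-3'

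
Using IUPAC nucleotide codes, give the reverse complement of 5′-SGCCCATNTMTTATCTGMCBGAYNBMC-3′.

5'-GKVNRTCVGKCAGATAAKANATGGGCS-3'

Standard pairs A↔T, G↔C; ambiguity codes pair Y↔R, M↔K, S↔S, B↔V, N↔N. Complement (SCGGGTANAKAATAGACKGVCTRNVKG), then reverse for 5'→3'.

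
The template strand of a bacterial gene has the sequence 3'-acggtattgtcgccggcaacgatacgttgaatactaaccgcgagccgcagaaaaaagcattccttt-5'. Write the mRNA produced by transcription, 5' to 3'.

Reading the template 3'→5' as shown, RNA polymerase pairs each base (A→U, T→A, G↔C) to build mRNA 5'→3' directly.

5'-UGCCAUAACAGCGGCCGUUGCUAUGCAACUUAUGAUUGGCGCUCGGCGUCUUUUUUCGUAAGGAAA-3'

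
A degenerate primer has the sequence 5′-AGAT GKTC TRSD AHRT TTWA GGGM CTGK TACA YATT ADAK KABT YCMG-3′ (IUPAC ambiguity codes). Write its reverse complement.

5′-CKGRAVTMMTHTAATRTGTAMCAGKCCCTWAAAYDTHSYAGAMCATCT-3′

Standard pairs A↔T, G↔C; ambiguity codes pair R↔Y, M↔K, W↔W, S↔S, B↔V, D↔H. Complement (TCTACMAGAYSHTDYAAAWTCCCKGACMATGTRTAATHTMMTVARGKC), then reverse for 5'→3'.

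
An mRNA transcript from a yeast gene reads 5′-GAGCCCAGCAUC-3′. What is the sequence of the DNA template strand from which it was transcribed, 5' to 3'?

5'-GATGCTGGGCTC-3'

Replace U with T to get the coding DNA strand: GAGCCCAGCATC. The template strand is its reverse complement (complement CTCGGGTCGTAG, then reverse).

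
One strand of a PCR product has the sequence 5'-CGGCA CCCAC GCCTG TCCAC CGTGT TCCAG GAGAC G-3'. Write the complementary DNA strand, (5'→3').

5′-CGTCTCCTGGAACACGGTGGACAGGCGTGGGTGCCG-3′

The complement of CGGCACCCACGCCTGTCCACCGTGTTCCAGGAGACG is GCCGTGGGTGCGGACAGGTGGCACAAGGTCCTCTGC (A↔T, G↔C). DNA strands are antiparallel, so the complementary strand runs 3'→5'; reversing gives the 5'→3' form.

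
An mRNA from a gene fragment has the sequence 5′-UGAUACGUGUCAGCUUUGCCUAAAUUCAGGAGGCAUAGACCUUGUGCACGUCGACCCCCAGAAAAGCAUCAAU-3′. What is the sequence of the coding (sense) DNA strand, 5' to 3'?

5'-TGATACGTGTCAGCTTTGCCTAAATTCAGGAGGCATAGACCTTGTGCACGTCGACCCCCAGAAAAGCATCAAT-3'

The coding DNA strand has the same 5'→3' sequence as the mRNA with U replaced by T.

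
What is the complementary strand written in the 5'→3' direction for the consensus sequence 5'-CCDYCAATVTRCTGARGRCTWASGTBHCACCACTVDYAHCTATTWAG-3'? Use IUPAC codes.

Standard pairs A↔T, G↔C; ambiguity codes pair R↔Y, W↔W, S↔S, B↔V, D↔H. Complement (GGHRGTTABAYGACTYCYGAWTSCAVDGTGGTGABHRTDGATAAWTC), then reverse for 5'→3'.

5'-CTWAATAGDTRHBAGTGGTGDVACSTWAGYCYTCAGYABATTGRHGG-3'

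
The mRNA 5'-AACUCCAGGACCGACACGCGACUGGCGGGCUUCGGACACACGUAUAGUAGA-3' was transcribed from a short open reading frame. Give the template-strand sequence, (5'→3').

Replace U with T to get the coding DNA strand: AACTCCAGGACCGACACGCGACTGGCGGGCTTCGGACACACGTATAGTAGA. The template strand is its reverse complement (complement TTGAGGTCCTGGCTGTGCGCTGACCGCCCGAAGCCTGTGTGCATATCATCT, then reverse).

5′-TCTACTATACGTGTGTCCGAAGCCCGCCAGTCGCGTGTCGGTCCTGGAGTT-3′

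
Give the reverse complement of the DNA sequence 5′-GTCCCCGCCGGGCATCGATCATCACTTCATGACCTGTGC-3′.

5'-GCACAGGTCATGAAGTGATGATCGATGCCCGGCGGGGAC-3'

Reading the sequence 3'→5' and pairing each base (A↔T, G↔C) gives the reverse complement directly.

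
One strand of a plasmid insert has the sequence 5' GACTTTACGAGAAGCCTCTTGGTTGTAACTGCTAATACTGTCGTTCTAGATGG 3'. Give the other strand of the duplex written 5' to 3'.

Pairing A↔T and G↔C gives CTGAAATGCTCTTCGGAGAACCAACATTGACGATTATGACAGCAAGATCTACC, running 3'→5'. Reverse for the 5'→3' convention.

5'-CCATCTAGAACGACAGTATTAGCAGTTACAACCAAGAGGCTTCTCGTAAAGTC-3'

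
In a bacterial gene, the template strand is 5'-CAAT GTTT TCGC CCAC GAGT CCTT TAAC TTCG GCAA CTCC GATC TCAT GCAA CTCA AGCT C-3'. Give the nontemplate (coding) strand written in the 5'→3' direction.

5′-GAGCTTGAGTTGCATGAGATCGGAGTTGCCGAAGTTAAAGGACTCGTGGGCGAAAACATTG-3′

The coding strand is complementary and antiparallel to the template: take the complement (A↔T, G↔C) and reverse.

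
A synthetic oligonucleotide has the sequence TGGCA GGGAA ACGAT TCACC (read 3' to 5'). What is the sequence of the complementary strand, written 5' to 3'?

The strand is given 3'→5', so its complement runs 5'→3' in the same left-to-right order: pair each base A↔T, G↔C.

5′-ACCGTCCCTTTGCTAAGTGG-3′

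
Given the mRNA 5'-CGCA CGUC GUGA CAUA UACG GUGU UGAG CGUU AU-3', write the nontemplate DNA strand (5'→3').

5'-CGCACGTCGTGACATATACGGTGTTGAGCGTTAT-3'

The coding DNA strand has the same 5'→3' sequence as the mRNA with U replaced by T.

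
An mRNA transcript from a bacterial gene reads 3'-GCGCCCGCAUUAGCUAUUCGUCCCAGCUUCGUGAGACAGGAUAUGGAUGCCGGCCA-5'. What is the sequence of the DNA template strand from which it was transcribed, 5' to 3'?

Written 5'→3' the mRNA is ACCGGCCGUAGGUAUAGGACAGAGUGCUUCGACCCUGCUUAUCGAUUACGCCCGCG, so the coding DNA strand is ACCGGCCGTAGGTATAGGACAGAGTGCTTCGACCCTGCTTATCGATTACGCCCGCG. The template is its reverse complement.

5'-CGCGGGCGTAATCGATAAGCAGGGTCGAAGCACTCTGTCCTATACCTACGGCCGGT-3'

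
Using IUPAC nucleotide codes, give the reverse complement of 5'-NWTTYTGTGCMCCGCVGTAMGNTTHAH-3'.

Standard pairs A↔T, G↔C; ambiguity codes pair Y↔R, M↔K, W↔W, H↔D, V↔B, N↔N. Complement (NWAARACACGKGGCGBCATKCNAADTD), then reverse for 5'→3'.

5'-DTDAANCKTACBGCGGKGCACARAAWN-3'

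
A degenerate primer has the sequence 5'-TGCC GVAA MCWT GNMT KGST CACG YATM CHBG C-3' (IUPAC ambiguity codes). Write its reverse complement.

Standard pairs A↔T, G↔C; ambiguity codes pair Y↔R, M↔K, W↔W, S↔S, B↔V, H↔D, N↔N. Complement (ACGGCBTTKGWACNKAMCSAGTGCRTAKGDVCG), then reverse for 5'→3'.

5'-GCVDGKATRCGTGASCMAKNCAWGKTTBCGGCA-3'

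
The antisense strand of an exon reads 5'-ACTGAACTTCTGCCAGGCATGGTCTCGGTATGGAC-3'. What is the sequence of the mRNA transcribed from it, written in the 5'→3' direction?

5'-GUCCAUACCGAGACCAUGCCUGGCAGAAGUUCAGU-3'

The mRNA has the sequence of the coding strand (reverse complement of the template) with T→U. Reverse complement of ACTGAACTTCTGCCAGGCATGGTCTCGGTATGGAC is GTCCATACCGAGACCATGCCTGGCAGAAGTTCAGT; then T→U.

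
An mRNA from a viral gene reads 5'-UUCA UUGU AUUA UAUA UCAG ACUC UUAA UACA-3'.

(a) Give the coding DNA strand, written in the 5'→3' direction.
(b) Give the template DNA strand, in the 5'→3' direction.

(a) 5'-TTCATTGTATTATATATCAGACTCTTAATACA-3'
(b) 5′-TGTATTAAGAGTCTGATATATAATACAATGAA-3′

(a) The coding strand matches the mRNA with U→T.
(b) The template strand is the reverse complement of the coding strand.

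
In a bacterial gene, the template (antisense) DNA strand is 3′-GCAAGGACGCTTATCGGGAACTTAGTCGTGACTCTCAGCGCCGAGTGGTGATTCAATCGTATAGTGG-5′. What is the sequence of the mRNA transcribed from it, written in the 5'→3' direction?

5'-CGUUCCUGCGAAUAGCCCUUGAAUCAGCACUGAGAGUCGCGGCUCACCACUAAGUUAGCAUAUCACC-3'

Reading the template 3'→5' as shown, RNA polymerase pairs each base (A→U, T→A, G↔C) to build mRNA 5'→3' directly.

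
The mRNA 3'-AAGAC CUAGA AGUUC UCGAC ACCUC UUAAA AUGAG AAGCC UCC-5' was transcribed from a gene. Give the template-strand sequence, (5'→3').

5'-TTCTGGATCTTCAAGAGCTGTGGAGAATTTTACTCTTCGGAGG-3'

Written 5'→3' the mRNA is CCUCCGAAGAGUAAAAUUCUCCACAGCUCUUGAAGAUCCAGAA, so the coding DNA strand is CCTCCGAAGAGTAAAATTCTCCACAGCTCTTGAAGATCCAGAA. The template is its reverse complement.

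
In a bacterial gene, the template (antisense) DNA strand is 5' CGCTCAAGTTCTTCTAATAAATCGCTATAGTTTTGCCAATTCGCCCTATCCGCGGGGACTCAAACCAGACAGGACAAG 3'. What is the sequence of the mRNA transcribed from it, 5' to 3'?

5'-CUUGUCCUGUCUGGUUUGAGUCCCCGCGGAUAGGGCGAAUUGGCAAAACUAUAGCGAUUUAUUAGAAGAACUUGAGCG-3'

RNA polymerase reads the template 3'→5' and synthesizes mRNA 5'→3' by base-pairing (A→U, T→A, G↔C). The complement of the template is GCGAGTTCAAGAAGATTATTTAGCGATATCAAAACGGTTAAGCGGGATAGGCGCCCCTGAGTTTGGTCTGTCCTGTTC; antiparallel, so 5'→3' the coding strand is CTTGTCCTGTCTGGTTTGAGTCCCCGCGGATAGGGCGAATTGGCAAAACTATAGCGATTTATTAGAAGAACTTGAGCG. Replace T with U for the mRNA.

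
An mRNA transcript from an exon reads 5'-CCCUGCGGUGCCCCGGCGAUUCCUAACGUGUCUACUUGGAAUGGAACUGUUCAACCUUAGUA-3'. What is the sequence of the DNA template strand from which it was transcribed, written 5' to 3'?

5'-TACTAAGGTTGAACAGTTCCATTCCAAGTAGACACGTTAGGAATCGCCGGGGCACCGCAGGG-3'

Replace U with T to get the coding DNA strand: CCCTGCGGTGCCCCGGCGATTCCTAACGTGTCTACTTGGAATGGAACTGTTCAACCTTAGTA. The template strand is its reverse complement (complement GGGACGCCACGGGGCCGCTAAGGATTGCACAGATGAACCTTACCTTGACAAGTTGGAATCAT, then reverse).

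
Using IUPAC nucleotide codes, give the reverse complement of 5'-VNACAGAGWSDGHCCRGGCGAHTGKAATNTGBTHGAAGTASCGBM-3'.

5'-KVCGSTACTTCDAVCANATTMCADTCGCCYGGDCHSWCTCTGTNB-3'

Standard pairs A↔T, G↔C; ambiguity codes pair R↔Y, M↔K, W↔W, S↔S, B↔V, D↔H, N↔N. Complement (BNTGTCTCWSHCDGGYCCGCTDACMTTANACVADCTTCATSGCVK), then reverse for 5'→3'.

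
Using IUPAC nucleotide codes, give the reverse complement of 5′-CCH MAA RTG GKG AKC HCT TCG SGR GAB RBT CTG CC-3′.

5'-GGCAGAVYVTCYCSCGAAGDGMTCMCCAYTTKDGG-3'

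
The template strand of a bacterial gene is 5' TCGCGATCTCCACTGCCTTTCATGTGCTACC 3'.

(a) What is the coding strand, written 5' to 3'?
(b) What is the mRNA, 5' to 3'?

(a) 5′-GGTAGCACATGAAAGGCAGTGGAGATCGCGA-3′
(b) 5'-GGUAGCACAUGAAAGGCAGUGGAGAUCGCGA-3'

(a) The coding strand is the reverse complement of the template: complement AGCGCTAGAGGTGACGGAAAGTACACGATGG, then reverse.
(b) mRNA has the coding-strand sequence with T→U.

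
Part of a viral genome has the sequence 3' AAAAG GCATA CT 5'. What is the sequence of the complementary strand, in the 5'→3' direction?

The strand is given 3'→5', so its complement runs 5'→3' in the same left-to-right order: pair each base A↔T, G↔C.

5'-TTTTCCGTATGA-3'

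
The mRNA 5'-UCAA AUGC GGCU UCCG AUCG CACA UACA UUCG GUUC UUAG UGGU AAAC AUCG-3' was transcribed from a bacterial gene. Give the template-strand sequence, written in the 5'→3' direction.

Replace U with T to get the coding DNA strand: TCAAATGCGGCTTCCGATCGCACATACATTCGGTTCTTAGTGGTAAACATCG. The template strand is its reverse complement (complement AGTTTACGCCGAAGGCTAGCGTGTATGTAAGCCAAGAATCACCATTTGTAGC, then reverse).

5'-CGATGTTTACCACTAAGAACCGAATGTATGTGCGATCGGAAGCCGCATTTGA-3'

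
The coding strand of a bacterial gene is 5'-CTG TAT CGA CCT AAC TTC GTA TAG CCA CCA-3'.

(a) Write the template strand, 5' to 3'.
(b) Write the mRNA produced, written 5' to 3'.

(a) The template strand is the reverse complement of the coding strand: complement GACATAGCTGGATTGAAGCATATCGGTGGT, then reverse.
(b) mRNA matches the coding strand with T→U.

(a) 5'-TGGTGGCTATACGAAGTTAGGTCGATACAG-3'
(b) 5'-CUGUAUCGACCUAACUUCGUAUAGCCACCA-3'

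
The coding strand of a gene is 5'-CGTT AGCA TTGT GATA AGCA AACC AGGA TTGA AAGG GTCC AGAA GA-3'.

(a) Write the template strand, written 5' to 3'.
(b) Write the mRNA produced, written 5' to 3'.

(a) The template strand is the reverse complement of the coding strand: complement GCAATCGTAACACTATTCGTTTGGTCCTAACTTTCCCAGGTCTTCT, then reverse.
(b) mRNA matches the coding strand with T→U.

(a) 5′-TCTTCTGGACCCTTTCAATCCTGGTTTGCTTATCACAATGCTAACG-3′
(b) 5'-CGUUAGCAUUGUGAUAAGCAAACCAGGAUUGAAAGGGUCCAGAAGA-3'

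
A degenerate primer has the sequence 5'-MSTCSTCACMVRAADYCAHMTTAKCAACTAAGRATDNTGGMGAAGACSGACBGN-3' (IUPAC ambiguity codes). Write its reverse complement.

5'-NCVGTCSGTCTTCKCCANHATYCTTAGTTGMTAAKDTGRHTTYBKGTGASGASK-3'

Standard pairs A↔T, G↔C; ambiguity codes pair R↔Y, M↔K, S↔S, B↔V, D↔H, N↔N. Complement (KSAGSAGTGKBYTTHRGTDKAATMGTTGATTCYTAHNACCKCTTCTGSCTGVCN), then reverse for 5'→3'.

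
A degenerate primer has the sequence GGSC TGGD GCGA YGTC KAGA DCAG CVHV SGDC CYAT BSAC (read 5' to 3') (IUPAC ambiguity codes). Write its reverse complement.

Standard pairs A↔T, G↔C; ambiguity codes pair Y↔R, K↔M, S↔S, B↔V, D↔H. Complement (CCSGACCHCGCTRCAGMTCTHGTCGBDBSCHGGRTAVSTG), then reverse for 5'→3'.

5'-GTSVATRGGHCSBDBGCTGHTCTMGACRTCGCHCCAGSCC-3'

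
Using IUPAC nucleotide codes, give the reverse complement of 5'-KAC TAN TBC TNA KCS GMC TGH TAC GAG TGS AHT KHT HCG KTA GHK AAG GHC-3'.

5′-GDCCTTMDCTAMCGDADMADTSCACTCGTADCAGKCSGMTNAGVANTAGTM-3′

Standard pairs A↔T, G↔C; ambiguity codes pair M↔K, S↔S, B↔V, H↔D, N↔N. Complement (MTGATNAVGANTMGSCKGACDATGCTCACSTDAMDADGCMATCDMTTCCDG), then reverse for 5'→3'.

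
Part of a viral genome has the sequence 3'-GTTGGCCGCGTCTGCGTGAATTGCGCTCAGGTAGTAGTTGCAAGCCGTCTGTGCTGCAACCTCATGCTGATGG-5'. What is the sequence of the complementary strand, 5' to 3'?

5'-CAACCGGCGCAGACGCACTTAACGCGAGTCCATCATCAACGTTCGGCAGACACGACGTTGGAGTACGACTACC-3'

The strand is given 3'→5', so its complement runs 5'→3' in the same left-to-right order: pair each base A↔T, G↔C.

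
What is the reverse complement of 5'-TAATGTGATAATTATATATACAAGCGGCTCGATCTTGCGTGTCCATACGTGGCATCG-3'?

5'-CGATGCCACGTATGGACACGCAAGATCGAGCCGCTTGTATATATAATTATCACATTA-3'

Reading the sequence 3'→5' and pairing each base (A↔T, G↔C) gives the reverse complement directly.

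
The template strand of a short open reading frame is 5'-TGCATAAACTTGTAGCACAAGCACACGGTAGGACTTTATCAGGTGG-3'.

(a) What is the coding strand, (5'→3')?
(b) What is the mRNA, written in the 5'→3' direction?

(a) The coding strand is the reverse complement of the template: complement ACGTATTTGAACATCGTGTTCGTGTGCCATCCTGAAATAGTCCACC, then reverse.
(b) mRNA has the coding-strand sequence with T→U.

(a) 5'-CCACCTGATAAAGTCCTACCGTGTGCTTGTGCTACAAGTTTATGCA-3'
(b) 5'-CCACCUGAUAAAGUCCUACCGUGUGCUUGUGCUACAAGUUUAUGCA-3'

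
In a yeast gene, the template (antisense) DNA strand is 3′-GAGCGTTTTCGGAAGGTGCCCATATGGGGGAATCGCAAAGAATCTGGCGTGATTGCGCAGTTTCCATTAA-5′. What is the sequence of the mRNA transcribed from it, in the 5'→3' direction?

5'-CUCGCAAAAGCCUUCCACGGGUAUACCCCCUUAGCGUUUCUUAGACCGCACUAACGCGUCAAAGGUAAUU-3'

Reading the template 3'→5' as shown, RNA polymerase pairs each base (A→U, T→A, G↔C) to build mRNA 5'→3' directly.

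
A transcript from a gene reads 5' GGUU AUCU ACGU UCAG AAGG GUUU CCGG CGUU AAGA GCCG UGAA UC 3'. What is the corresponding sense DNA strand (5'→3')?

5'-GGTTATCTACGTTCAGAAGGGTTTCCGGCGTTAAGAGCCGTGAATC-3'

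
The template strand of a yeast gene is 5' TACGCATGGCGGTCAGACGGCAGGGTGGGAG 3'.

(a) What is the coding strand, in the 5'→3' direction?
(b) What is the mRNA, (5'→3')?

(a) The coding strand is the reverse complement of the template: complement ATGCGTACCGCCAGTCTGCCGTCCCACCCTC, then reverse.
(b) mRNA has the coding-strand sequence with T→U.

(a) 5'-CTCCCACCCTGCCGTCTGACCGCCATGCGTA-3'
(b) 5′-CUCCCACCCUGCCGUCUGACCGCCAUGCGUA-3′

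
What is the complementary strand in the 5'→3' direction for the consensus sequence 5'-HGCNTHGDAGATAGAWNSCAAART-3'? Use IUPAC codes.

Standard pairs A↔T, G↔C; ambiguity codes pair R↔Y, W↔W, S↔S, D↔H, N↔N. Complement (DCGNADCHTCTATCTWNSGTTTYA), then reverse for 5'→3'.

5'-AYTTTGSNWTCTATCTHCDANGCD-3'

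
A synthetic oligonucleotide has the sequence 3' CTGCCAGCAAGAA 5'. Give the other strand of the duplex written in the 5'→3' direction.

The strand is given 3'→5', so its complement runs 5'→3' in the same left-to-right order: pair each base A↔T, G↔C.

5'-GACGGTCGTTCTT-3'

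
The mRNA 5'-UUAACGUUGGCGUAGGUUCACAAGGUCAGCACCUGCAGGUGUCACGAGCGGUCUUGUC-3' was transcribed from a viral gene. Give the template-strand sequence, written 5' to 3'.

5'-GACAAGACCGCTCGTGACACCTGCAGGTGCTGACCTTGTGAACCTACGCCAACGTTAA-3'

Replace U with T to get the coding DNA strand: TTAACGTTGGCGTAGGTTCACAAGGTCAGCACCTGCAGGTGTCACGAGCGGTCTTGTC. The template strand is its reverse complement (complement AATTGCAACCGCATCCAAGTGTTCCAGTCGTGGACGTCCACAGTGCTCGCCAGAACAG, then reverse).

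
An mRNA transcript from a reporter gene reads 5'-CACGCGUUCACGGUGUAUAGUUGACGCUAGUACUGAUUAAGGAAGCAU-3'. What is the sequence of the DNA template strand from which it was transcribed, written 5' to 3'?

Replace U with T to get the coding DNA strand: CACGCGTTCACGGTGTATAGTTGACGCTAGTACTGATTAAGGAAGCAT. The template strand is its reverse complement (complement GTGCGCAAGTGCCACATATCAACTGCGATCATGACTAATTCCTTCGTA, then reverse).

5'-ATGCTTCCTTAATCAGTACTAGCGTCAACTATACACCGTGAACGCGTG-3'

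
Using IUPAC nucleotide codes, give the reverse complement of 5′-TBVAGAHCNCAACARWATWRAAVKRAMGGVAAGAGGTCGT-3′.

Standard pairs A↔T, G↔C; ambiguity codes pair R↔Y, M↔K, W↔W, B↔V, H↔D, N↔N. Complement (AVBTCTDGNGTTGTYWTAWYTTBMYTKCCBTTCTCCAGCA), then reverse for 5'→3'.

5'-ACGACCTCTTBCCKTYMBTTYWATWYTGTTGNGDTCTBVA-3'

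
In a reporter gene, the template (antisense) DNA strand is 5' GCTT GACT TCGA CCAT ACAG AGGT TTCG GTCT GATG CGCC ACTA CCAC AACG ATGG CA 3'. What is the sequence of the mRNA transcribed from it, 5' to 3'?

The mRNA has the sequence of the coding strand (reverse complement of the template) with T→U. Reverse complement of GCTTGACTTCGACCATACAGAGGTTTCGGTCTGATGCGCCACTACCACAACGATGGCA is TGCCATCGTTGTGGTAGTGGCGCATCAGACCGAAACCTCTGTATGGTCGAAGTCAAGC; then T→U.

5′-UGCCAUCGUUGUGGUAGUGGCGCAUCAGACCGAAACCUCUGUAUGGUCGAAGUCAAGC-3′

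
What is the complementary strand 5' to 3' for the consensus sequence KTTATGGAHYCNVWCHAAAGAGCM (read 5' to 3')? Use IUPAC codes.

5′-KGCTCTTTDGWBNGRDTCCATAAM-3′

Standard pairs A↔T, G↔C; ambiguity codes pair Y↔R, M↔K, W↔W, H↔D, V↔B, N↔N. Complement (MAATACCTDRGNBWGDTTTCTCGK), then reverse for 5'→3'.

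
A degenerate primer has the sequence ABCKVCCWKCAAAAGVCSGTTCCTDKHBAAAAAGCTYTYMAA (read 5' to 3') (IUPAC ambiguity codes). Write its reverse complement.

Standard pairs A↔T, G↔C; ambiguity codes pair Y↔R, M↔K, W↔W, S↔S, B↔V, D↔H. Complement (TVGMBGGWMGTTTTCBGSCAAGGAHMDVTTTTTCGARARKTT), then reverse for 5'→3'.

5'-TTKRARAGCTTTTTVDMHAGGAACSGBCTTTTGMWGGBMGVT-3'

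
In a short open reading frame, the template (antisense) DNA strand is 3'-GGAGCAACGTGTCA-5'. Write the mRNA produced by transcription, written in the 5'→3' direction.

5'-CCUCGUUGCACAGU-3'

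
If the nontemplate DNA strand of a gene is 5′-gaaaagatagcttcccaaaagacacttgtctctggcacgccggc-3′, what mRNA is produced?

5'-GAAAAGAUAGCUUCCCAAAAGACACUUGUCUCUGGCACGCCGGC-3'

mRNA has the coding-strand sequence with U in place of T.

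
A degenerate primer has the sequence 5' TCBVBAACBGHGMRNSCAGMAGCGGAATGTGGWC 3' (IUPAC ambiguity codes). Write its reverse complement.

5'-GWCCACATTCCGCTKCTGSNYKCDCVGTTVBVGA-3'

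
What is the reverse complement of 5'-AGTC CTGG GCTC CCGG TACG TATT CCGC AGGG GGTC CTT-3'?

Reading the sequence 3'→5' and pairing each base (A↔T, G↔C) gives the reverse complement directly.

5'-AAGGACCCCCTGCGGAATACGTACCGGGAGCCCAGGACT-3'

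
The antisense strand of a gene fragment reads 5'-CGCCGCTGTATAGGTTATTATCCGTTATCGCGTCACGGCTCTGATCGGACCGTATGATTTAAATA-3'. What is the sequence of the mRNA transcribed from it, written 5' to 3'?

RNA polymerase reads the template 3'→5' and synthesizes mRNA 5'→3' by base-pairing (A→U, T→A, G↔C). The complement of the template is GCGGCGACATATCCAATAATAGGCAATAGCGCAGTGCCGAGACTAGCCTGGCATACTAAATTTAT; antiparallel, so 5'→3' the coding strand is TATTTAAATCATACGGTCCGATCAGAGCCGTGACGCGATAACGGATAATAACCTATACAGCGGCG. Replace T with U for the mRNA.

5'-UAUUUAAAUCAUACGGUCCGAUCAGAGCCGUGACGCGAUAACGGAUAAUAACCUAUACAGCGGCG-3'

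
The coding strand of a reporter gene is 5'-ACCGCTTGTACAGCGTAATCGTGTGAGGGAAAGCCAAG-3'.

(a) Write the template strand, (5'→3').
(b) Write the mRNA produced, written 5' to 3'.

(a) The template strand is the reverse complement of the coding strand: complement TGGCGAACATGTCGCATTAGCACACTCCCTTTCGGTTC, then reverse.
(b) mRNA matches the coding strand with T→U.

(a) 5'-CTTGGCTTTCCCTCACACGATTACGCTGTACAAGCGGT-3'
(b) 5'-ACCGCUUGUACAGCGUAAUCGUGUGAGGGAAAGCCAAG-3'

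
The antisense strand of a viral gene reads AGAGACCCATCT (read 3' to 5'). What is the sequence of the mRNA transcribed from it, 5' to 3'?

Reading the template 3'→5' as shown, RNA polymerase pairs each base (A→U, T→A, G↔C) to build mRNA 5'→3' directly.

5'-UCUCUGGGUAGA-3'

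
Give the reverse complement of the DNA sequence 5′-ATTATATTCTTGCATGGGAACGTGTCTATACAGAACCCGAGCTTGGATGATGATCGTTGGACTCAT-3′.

5'-ATGAGTCCAACGATCATCATCCAAGCTCGGGTTCTGTATAGACACGTTCCCATGCAAGAATATAAT-3'

Complement each base (A↔T, G↔C): TAATATAAGAACGTACCCTTGCACAGATATGTCTTGGGCTCGAACCTACTACTAGCAACCTGAGTA. Then reverse.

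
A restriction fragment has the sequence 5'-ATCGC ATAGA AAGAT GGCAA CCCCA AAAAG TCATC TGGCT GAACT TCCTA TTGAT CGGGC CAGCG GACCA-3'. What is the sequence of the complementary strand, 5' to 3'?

5'-TGGTCCGCTGGCCCGATCAATAGGAAGTTCAGCCAGATGACTTTTTGGGGTTGCCATCTTTCTATGCGAT-3'

The complement of ATCGCATAGAAAGATGGCAACCCCAAAAAGTCATCTGGCTGAACTTCCTATTGATCGGGCCAGCGGACCA is TAGCGTATCTTTCTACCGTTGGGGTTTTTCAGTAGACCGACTTGAAGGATAACTAGCCCGGTCGCCTGGT (A↔T, G↔C). DNA strands are antiparallel, so the complementary strand runs 3'→5'; reversing gives the 5'→3' form.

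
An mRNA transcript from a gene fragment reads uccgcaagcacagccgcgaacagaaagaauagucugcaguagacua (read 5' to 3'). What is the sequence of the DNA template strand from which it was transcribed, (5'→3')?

5′-TAGTCTACTGCAGACTATTCTTTCTGTTCGCGGCTGTGCTTGCGGA-3′

Replace U with T to get the coding DNA strand: TCCGCAAGCACAGCCGCGAACAGAAAGAATAGTCTGCAGTAGACTA. The template strand is its reverse complement (complement AGGCGTTCGTGTCGGCGCTTGTCTTTCTTATCAGACGTCATCTGAT, then reverse).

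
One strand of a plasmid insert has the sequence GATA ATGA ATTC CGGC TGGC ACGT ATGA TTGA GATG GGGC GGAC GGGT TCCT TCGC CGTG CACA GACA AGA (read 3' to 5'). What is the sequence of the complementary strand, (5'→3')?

The strand is given 3'→5', so its complement runs 5'→3' in the same left-to-right order: pair each base A↔T, G↔C.

5'-CTATTACTTAAGGCCGACCGTGCATACTAACTCTACCCCGCCTGCCCAAGGAAGCGGCACGTGTCTGTTCT-3'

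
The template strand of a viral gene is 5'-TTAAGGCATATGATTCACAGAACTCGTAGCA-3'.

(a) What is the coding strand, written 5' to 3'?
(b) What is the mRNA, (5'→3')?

(a) The coding strand is the reverse complement of the template: complement AATTCCGTATACTAAGTGTCTTGAGCATCGT, then reverse.
(b) mRNA has the coding-strand sequence with T→U.

(a) 5′-TGCTACGAGTTCTGTGAATCATATGCCTTAA-3′
(b) 5'-UGCUACGAGUUCUGUGAAUCAUAUGCCUUAA-3'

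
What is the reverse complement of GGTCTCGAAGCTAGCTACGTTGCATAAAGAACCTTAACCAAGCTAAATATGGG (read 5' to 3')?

5'-CCCATATTTAGCTTGGTTAAGGTTCTTTATGCAACGTAGCTAGCTTCGAGACC-3'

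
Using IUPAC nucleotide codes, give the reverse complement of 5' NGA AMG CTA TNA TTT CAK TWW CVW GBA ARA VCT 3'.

5'-AGBTYTTVCWBGWWAMTGAAATNATAGCKTTCN-3'

Standard pairs A↔T, G↔C; ambiguity codes pair R↔Y, M↔K, W↔W, B↔V, N↔N. Complement (NCTTKCGATANTAAAGTMAWWGBWCVTTYTBGA), then reverse for 5'→3'.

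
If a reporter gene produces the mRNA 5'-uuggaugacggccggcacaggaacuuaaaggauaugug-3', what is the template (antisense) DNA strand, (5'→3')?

5'-CACATATCCTTTAAGTTCCTGTGCCGGCCGTCATCCAA-3'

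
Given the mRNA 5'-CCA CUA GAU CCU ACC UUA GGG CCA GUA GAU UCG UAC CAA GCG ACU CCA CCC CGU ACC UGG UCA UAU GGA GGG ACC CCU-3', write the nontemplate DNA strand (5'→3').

The coding DNA strand has the same 5'→3' sequence as the mRNA with U replaced by T.

5′-CCACTAGATCCTACCTTAGGGCCAGTAGATTCGTACCAAGCGACTCCACCCCGTACCTGGTCATATGGAGGGACCCCT-3′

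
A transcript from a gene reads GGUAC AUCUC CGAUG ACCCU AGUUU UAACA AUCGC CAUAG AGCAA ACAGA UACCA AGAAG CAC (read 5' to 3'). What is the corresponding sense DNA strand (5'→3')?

The coding DNA strand has the same 5'→3' sequence as the mRNA with U replaced by T.

5'-GGTACATCTCCGATGACCCTAGTTTTAACAATCGCCATAGAGCAAACAGATACCAAGAAGCAC-3'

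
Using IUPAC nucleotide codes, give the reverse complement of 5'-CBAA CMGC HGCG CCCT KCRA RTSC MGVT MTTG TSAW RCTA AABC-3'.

5'-GVTTTAGYWTSACAAKABCKGSAYTYGMAGGGCGCDGCKGTTVG-3'

Standard pairs A↔T, G↔C; ambiguity codes pair R↔Y, M↔K, W↔W, S↔S, B↔V, H↔D. Complement (GVTTGKCGDCGCGGGAMGYTYASGKCBAKAACASTWYGATTTVG), then reverse for 5'→3'.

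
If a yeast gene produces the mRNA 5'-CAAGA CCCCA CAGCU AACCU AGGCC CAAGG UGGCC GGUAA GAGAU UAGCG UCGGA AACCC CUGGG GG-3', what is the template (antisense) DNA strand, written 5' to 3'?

5'-CCCCCAGGGGTTTCCGACGCTAATCTCTTACCGGCCACCTTGGGCCTAGGTTAGCTGTGGGGTCTTG-3'

Replace U with T to get the coding DNA strand: CAAGACCCCACAGCTAACCTAGGCCCAAGGTGGCCGGTAAGAGATTAGCGTCGGAAACCCCTGGGGG. The template strand is its reverse complement (complement GTTCTGGGGTGTCGATTGGATCCGGGTTCCACCGGCCATTCTCTAATCGCAGCCTTTGGGGACCCCC, then reverse).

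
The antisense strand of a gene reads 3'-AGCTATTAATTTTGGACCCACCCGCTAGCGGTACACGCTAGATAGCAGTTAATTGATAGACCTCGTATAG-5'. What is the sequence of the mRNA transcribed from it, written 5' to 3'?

Reading the template 3'→5' as shown, RNA polymerase pairs each base (A→U, T→A, G↔C) to build mRNA 5'→3' directly.

5'-UCGAUAAUUAAAACCUGGGUGGGCGAUCGCCAUGUGCGAUCUAUCGUCAAUUAACUAUCUGGAGCAUAUC-3'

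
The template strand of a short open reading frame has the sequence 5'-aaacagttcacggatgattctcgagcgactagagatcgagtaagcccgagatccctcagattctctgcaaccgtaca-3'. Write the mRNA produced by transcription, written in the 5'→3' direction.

RNA polymerase reads the template 3'→5' and synthesizes mRNA 5'→3' by base-pairing (A→U, T→A, G↔C). The complement of the template is TTTGTCAAGTGCCTACTAAGAGCTCGCTGATCTCTAGCTCATTCGGGCTCTAGGGAGTCTAAGAGACGTTGGCATGT; antiparallel, so 5'→3' the coding strand is TGTACGGTTGCAGAGAATCTGAGGGATCTCGGGCTTACTCGATCTCTAGTCGCTCGAGAATCATCCGTGAACTGTTT. Replace T with U for the mRNA.

5'-UGUACGGUUGCAGAGAAUCUGAGGGAUCUCGGGCUUACUCGAUCUCUAGUCGCUCGAGAAUCAUCCGUGAACUGUUU-3'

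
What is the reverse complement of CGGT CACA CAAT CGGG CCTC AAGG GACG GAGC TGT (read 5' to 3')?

5'-ACAGCTCCGTCCCTTGAGGCCCGATTGTGTGACCG-3'

Reading the sequence 3'→5' and pairing each base (A↔T, G↔C) gives the reverse complement directly.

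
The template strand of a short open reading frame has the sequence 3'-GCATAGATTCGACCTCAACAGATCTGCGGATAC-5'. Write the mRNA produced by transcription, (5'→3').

Reading the template 3'→5' as shown, RNA polymerase pairs each base (A→U, T→A, G↔C) to build mRNA 5'→3' directly.

5'-CGUAUCUAAGCUGGAGUUGUCUAGACGCCUAUG-3'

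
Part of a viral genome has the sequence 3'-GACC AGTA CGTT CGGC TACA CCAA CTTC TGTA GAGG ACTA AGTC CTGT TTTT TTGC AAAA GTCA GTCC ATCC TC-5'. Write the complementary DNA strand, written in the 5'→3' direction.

The strand is given 3'→5', so its complement runs 5'→3' in the same left-to-right order: pair each base A↔T, G↔C.

5'-CTGGTCATGCAAGCCGATGTGGTTGAAGACATCTCCTGATTCAGGACAAAAAAACGTTTTCAGTCAGGTAGGAG-3'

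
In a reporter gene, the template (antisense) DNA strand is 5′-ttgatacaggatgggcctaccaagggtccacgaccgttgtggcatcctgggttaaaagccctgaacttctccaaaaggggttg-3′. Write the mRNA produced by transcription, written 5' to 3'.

5'-CAACCCCUUUUGGAGAAGUUCAGGGCUUUUAACCCAGGAUGCCACAACGGUCGUGGACCCUUGGUAGGCCCAUCCUGUAUCAA-3'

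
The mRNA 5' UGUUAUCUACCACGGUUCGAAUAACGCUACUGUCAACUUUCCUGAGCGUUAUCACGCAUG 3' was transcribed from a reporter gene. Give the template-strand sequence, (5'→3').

5'-CATGCGTGATAACGCTCAGGAAAGTTGACAGTAGCGTTATTCGAACCGTGGTAGATAACA-3'

Replace U with T to get the coding DNA strand: TGTTATCTACCACGGTTCGAATAACGCTACTGTCAACTTTCCTGAGCGTTATCACGCATG. The template strand is its reverse complement (complement ACAATAGATGGTGCCAAGCTTATTGCGATGACAGTTGAAAGGACTCGCAATAGTGCGTAC, then reverse).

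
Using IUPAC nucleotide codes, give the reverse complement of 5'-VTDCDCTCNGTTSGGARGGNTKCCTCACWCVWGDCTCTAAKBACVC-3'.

Standard pairs A↔T, G↔C; ambiguity codes pair R↔Y, K↔M, W↔W, S↔S, B↔V, D↔H, N↔N. Complement (BAHGHGAGNCAASCCTYCCNAMGGAGTGWGBWCHGAGATTMVTGBG), then reverse for 5'→3'.

5'-GBGTVMTTAGAGHCWBGWGTGAGGMANCCYTCCSAACNGAGHGHAB-3'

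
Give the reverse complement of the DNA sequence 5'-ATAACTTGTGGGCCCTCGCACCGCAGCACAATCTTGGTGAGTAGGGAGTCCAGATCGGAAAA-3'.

5'-TTTTCCGATCTGGACTCCCTACTCACCAAGATTGTGCTGCGGTGCGAGGGCCCACAAGTTAT-3'

Reading the sequence 3'→5' and pairing each base (A↔T, G↔C) gives the reverse complement directly.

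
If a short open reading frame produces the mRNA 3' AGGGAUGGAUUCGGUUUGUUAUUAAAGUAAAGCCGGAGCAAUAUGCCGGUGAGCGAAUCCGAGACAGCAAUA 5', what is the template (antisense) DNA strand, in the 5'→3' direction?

Written 5'→3' the mRNA is AUAACGACAGAGCCUAAGCGAGUGGCCGUAUAACGAGGCCGAAAUGAAAUUAUUGUUUGGCUUAGGUAGGGA, so the coding DNA strand is ATAACGACAGAGCCTAAGCGAGTGGCCGTATAACGAGGCCGAAATGAAATTATTGTTTGGCTTAGGTAGGGA. The template is its reverse complement.

5'-TCCCTACCTAAGCCAAACAATAATTTCATTTCGGCCTCGTTATACGGCCACTCGCTTAGGCTCTGTCGTTAT-3'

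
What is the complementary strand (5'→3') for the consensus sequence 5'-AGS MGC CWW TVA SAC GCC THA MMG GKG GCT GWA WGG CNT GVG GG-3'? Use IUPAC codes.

Standard pairs A↔T, G↔C; ambiguity codes pair M↔K, W↔W, S↔S, H↔D, V↔B, N↔N. Complement (TCSKCGGWWABTSTGCGGADTKKCCMCCGACWTWCCGNACBCCC), then reverse for 5'→3'.

5'-CCCBCANGCCWTWCAGCCMCCKKTDAGGCGTSTBAWWGGCKSCT-3'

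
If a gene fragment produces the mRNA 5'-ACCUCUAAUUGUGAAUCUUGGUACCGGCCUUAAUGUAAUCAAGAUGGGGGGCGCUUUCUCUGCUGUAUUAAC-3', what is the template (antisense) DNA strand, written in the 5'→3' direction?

5'-GTTAATACAGCAGAGAAAGCGCCCCCCATCTTGATTACATTAAGGCCGGTACCAAGATTCACAATTAGAGGT-3'

Replace U with T to get the coding DNA strand: ACCTCTAATTGTGAATCTTGGTACCGGCCTTAATGTAATCAAGATGGGGGGCGCTTTCTCTGCTGTATTAAC. The template strand is its reverse complement (complement TGGAGATTAACACTTAGAACCATGGCCGGAATTACATTAGTTCTACCCCCCGCGAAAGAGACGACATAATTG, then reverse).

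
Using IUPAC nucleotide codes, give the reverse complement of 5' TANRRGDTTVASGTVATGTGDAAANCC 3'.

5′-GGNTTTHCACATBACSTBAAHCYYNTA-3′

Standard pairs A↔T, G↔C; ambiguity codes pair R↔Y, S↔S, D↔H, V↔B, N↔N. Complement (ATNYYCHAABTSCABTACACHTTTNGG), then reverse for 5'→3'.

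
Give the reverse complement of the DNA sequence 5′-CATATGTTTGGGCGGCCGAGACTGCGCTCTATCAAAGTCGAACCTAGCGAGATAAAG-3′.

5'-CTTTATCTCGCTAGGTTCGACTTTGATAGAGCGCAGTCTCGGCCGCCCAAACATATG-3'

Reading the sequence 3'→5' and pairing each base (A↔T, G↔C) gives the reverse complement directly.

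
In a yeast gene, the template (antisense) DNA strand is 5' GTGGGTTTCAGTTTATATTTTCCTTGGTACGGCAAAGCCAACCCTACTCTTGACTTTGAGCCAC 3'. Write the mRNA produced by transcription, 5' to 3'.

5'-GUGGCUCAAAGUCAAGAGUAGGGUUGGCUUUGCCGUACCAAGGAAAAUAUAAACUGAAACCCAC-3'

The mRNA has the sequence of the coding strand (reverse complement of the template) with T→U. Reverse complement of GTGGGTTTCAGTTTATATTTTCCTTGGTACGGCAAAGCCAACCCTACTCTTGACTTTGAGCCAC is GTGGCTCAAAGTCAAGAGTAGGGTTGGCTTTGCCGTACCAAGGAAAATATAAACTGAAACCCAC; then T→U.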